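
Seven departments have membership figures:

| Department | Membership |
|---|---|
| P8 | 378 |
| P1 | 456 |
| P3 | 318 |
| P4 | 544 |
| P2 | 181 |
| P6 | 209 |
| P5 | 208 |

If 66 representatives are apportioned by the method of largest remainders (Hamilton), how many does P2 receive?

Total 2294; standard divisor 2294/66 ≈ 34.758.
Standard quotas: P8 10.875, P1 13.119, P3 9.149, P4 15.651, P2 5.207, P6 6.013, P5 5.984.
Lower quotas: P8 10, P1 13, P3 9, P4 15, P2 5, P6 6, P5 5 (sum 63, leaving 3 seats).
Remainders in descending order: P5 0.984, P8 0.875, P4 0.651, P2 0.207, P3 0.149, P1 0.119, P6 0.013.
The surplus seats go to P5, P8, P4.
P2 receives 5.

5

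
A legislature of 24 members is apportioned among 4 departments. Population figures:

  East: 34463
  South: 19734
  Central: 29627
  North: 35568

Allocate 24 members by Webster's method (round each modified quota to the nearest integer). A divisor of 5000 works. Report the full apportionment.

With modified divisor 5000: modified quotas East 6.893, South 3.947, Central 5.925, North 7.114.
Rounding to the nearest integer: East 7, South 4, Central 6, North 7 (total 24).

East: 7; South: 4; Central: 6; North: 7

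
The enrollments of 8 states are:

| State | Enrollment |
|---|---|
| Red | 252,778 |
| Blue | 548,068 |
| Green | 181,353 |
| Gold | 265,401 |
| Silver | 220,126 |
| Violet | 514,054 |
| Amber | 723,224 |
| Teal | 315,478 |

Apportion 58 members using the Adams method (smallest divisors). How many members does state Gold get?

Standard divisor 3020482/58 ≈ 52077.276; standard quotas: Red 4.854, Blue 10.524, Green 3.482, Gold 5.096, Silver 4.227, Violet 9.871, Amber 13.888, Teal 6.058.
Rounding up gives 5, 11, 4, 6, 5, 10, 14, 7 = 62 seats, so the divisor must be adjusted.
With modified divisor 55330: modified quotas Red 4.569, Blue 9.905, Green 3.278, Gold 4.797, Silver 3.978, Violet 9.291, Amber 13.071, Teal 5.702.
Rounding up: Red 5, Blue 10, Green 4, Gold 5, Silver 4, Violet 10, Amber 14, Teal 6 (total 58).
Gold receives 5.

5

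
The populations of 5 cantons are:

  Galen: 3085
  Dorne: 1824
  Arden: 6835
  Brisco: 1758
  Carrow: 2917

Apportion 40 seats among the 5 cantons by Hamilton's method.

Galen=8, Dorne=4, Arden=17, Brisco=4, Carrow=7

The standard divisor is 16419/40 ≈ 410.475.
Standard quotas: Galen 7.5157, Dorne 4.4436, Arden 16.6514, Brisco 4.2828, Carrow 7.1064.
Lower quotas: Galen 7, Dorne 4, Arden 16, Brisco 4, Carrow 7 (sum 38, leaving 2 seats).
Remainders in descending order: Arden 0.6514, Galen 0.5157, Dorne 0.4436, Brisco 0.2828, Carrow 0.1064.
The surplus seats go to Arden, Galen.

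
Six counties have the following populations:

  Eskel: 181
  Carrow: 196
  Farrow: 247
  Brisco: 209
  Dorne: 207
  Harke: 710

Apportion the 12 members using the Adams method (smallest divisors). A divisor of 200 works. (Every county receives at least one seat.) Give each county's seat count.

Eskel 1, Carrow 1, Farrow 2, Brisco 2, Dorne 2, Harke 4

With modified divisor 200: modified quotas Eskel 0.905, Carrow 0.980, Farrow 1.235, Brisco 1.045, Dorne 1.035, Harke 3.550.
Rounding up: Eskel 1, Carrow 1, Farrow 2, Brisco 2, Dorne 2, Harke 4 (total 12).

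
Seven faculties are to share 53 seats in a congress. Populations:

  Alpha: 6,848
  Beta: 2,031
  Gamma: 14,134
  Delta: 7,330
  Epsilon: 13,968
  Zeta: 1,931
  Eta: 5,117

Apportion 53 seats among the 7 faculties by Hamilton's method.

Alpha=7, Beta=2, Gamma=15, Delta=8, Epsilon=14, Zeta=2, Eta=5

The standard divisor is 51359/53 ≈ 969.038.
Standard quotas: Alpha 7.0668, Beta 2.0959, Gamma 14.5856, Delta 7.5642, Epsilon 14.4143, Zeta 1.9927, Eta 5.2805.
Lower quotas: Alpha 7, Beta 2, Gamma 14, Delta 7, Epsilon 14, Zeta 1, Eta 5 (sum 50, leaving 3 seats).
Remainders in descending order: Zeta 0.9927, Gamma 0.5856, Delta 0.5642, Epsilon 0.4143, Eta 0.2805, Beta 0.0959, Alpha 0.0668.
Largest remainders: Zeta, Gamma, Delta receive the extra seats.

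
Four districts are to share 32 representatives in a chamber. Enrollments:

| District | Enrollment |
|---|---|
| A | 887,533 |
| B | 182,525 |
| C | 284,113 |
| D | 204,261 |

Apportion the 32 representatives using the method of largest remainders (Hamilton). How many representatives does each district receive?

A 18; B 4; C 6; D 4

Standard divisor: 1558432 ÷ 32 = 48701.
Standard quotas: A 18.2241, B 3.7479, C 5.8338, D 4.1942.
Lower quotas: A 18, B 3, C 5, D 4 (sum 30, leaving 2 seats).
Remainders in descending order: C 0.8338, B 0.7479, A 0.2241, D 0.1942.
The surplus seats go to C, B.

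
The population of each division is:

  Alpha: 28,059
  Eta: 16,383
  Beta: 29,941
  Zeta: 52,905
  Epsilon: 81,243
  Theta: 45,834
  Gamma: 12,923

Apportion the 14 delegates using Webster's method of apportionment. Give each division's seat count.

Standard divisor 267288/14 ≈ 19092; standard quotas: Alpha 1.470, Eta 0.858, Beta 1.568, Zeta 2.771, Epsilon 4.255, Theta 2.401, Gamma 0.677.
Rounding to the nearest integer gives Alpha 1, Eta 1, Beta 2, Zeta 3, Epsilon 4, Theta 2, Gamma 1 — total 14, matching the house size, so no adjustment is needed.

Alpha: 1, Eta: 1, Beta: 2, Zeta: 3, Epsilon: 4, Theta: 2, Gamma: 1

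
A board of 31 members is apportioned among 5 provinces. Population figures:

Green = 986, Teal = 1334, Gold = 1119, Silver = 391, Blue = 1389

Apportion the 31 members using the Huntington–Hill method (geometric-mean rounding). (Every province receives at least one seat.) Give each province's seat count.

Green 6, Teal 8, Gold 7, Silver 2, Blue 8

With divisor 168: modified quotas Green 5.869, Teal 7.940, Gold 6.661, Silver 2.327, Blue 8.268.
Geometric-mean thresholds: Green √(5·6)=5.477, Teal √(7·8)=7.483, Gold √(6·7)=6.481, Silver √(2·3)=2.449, Blue √(8·9)=8.485.
Each quota rounded against its threshold gives Green 6, Teal 8, Gold 7, Silver 2, Blue 8 (total 31).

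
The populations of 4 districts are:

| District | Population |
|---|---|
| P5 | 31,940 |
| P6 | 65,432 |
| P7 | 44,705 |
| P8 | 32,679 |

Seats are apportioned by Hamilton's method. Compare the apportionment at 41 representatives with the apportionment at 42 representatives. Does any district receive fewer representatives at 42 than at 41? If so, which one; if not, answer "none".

At 41 seats: P5 8, P6 15, P7 10, P8 8.
At 42 seats: P5 7, P6 16, P7 11, P8 8.
P5 drops from 8 to 7.

P5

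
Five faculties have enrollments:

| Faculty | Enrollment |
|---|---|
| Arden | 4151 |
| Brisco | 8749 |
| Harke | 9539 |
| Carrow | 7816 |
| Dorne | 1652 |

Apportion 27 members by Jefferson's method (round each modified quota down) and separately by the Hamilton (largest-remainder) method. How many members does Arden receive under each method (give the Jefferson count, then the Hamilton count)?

3 and 4

Jefferson: Arden 3, Brisco 8, Harke 8, Carrow 7, Dorne 1.
Hamilton: Arden 4, Brisco 7, Harke 8, Carrow 7, Dorne 1.
Arden gets 3 under Jefferson and 4 under Hamilton.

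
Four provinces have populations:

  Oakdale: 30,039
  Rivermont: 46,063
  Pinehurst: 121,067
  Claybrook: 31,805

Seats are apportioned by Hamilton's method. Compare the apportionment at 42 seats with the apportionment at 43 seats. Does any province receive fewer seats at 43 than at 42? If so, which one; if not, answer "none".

At 42 seats: Oakdale 6, Rivermont 8, Pinehurst 22, Claybrook 6.
At 43 seats: Oakdale 5, Rivermont 9, Pinehurst 23, Claybrook 6.
Oakdale drops from 6 to 5.

Oakdale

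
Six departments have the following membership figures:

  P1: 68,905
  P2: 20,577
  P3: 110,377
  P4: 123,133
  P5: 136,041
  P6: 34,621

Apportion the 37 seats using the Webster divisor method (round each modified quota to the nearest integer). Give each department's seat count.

Standard divisor 493654/37 ≈ 13342; standard quotas: P1 5.165, P2 1.542, P3 8.273, P4 9.229, P5 10.196, P6 2.595.
Rounding to the nearest integer gives P1 5, P2 2, P3 8, P4 9, P5 10, P6 3 — total 37, matching the house size, so no adjustment is needed.

P1 5, P2 2, P3 8, P4 9, P5 10, P6 3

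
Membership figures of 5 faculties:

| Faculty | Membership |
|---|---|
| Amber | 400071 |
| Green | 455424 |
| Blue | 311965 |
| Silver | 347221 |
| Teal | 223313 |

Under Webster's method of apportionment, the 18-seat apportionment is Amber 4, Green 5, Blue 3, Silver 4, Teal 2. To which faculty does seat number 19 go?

Priority for the next seat is population ÷ (current seats + 0.5).
Priorities: Amber 88904.667, Green 82804.364, Blue 89132.857, Silver 77160.222, Teal 89325.200.
Highest priority: Teal.

Teal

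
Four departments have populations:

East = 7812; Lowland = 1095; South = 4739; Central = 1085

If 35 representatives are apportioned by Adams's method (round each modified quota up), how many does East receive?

Standard divisor 14731/35 ≈ 420.886; standard quotas: East 18.561, Lowland 2.602, South 11.260, Central 2.578.
Rounding up gives 19, 3, 12, 3 = 37 seats, so the divisor must be adjusted.
With modified divisor 450: modified quotas East 17.360, Lowland 2.433, South 10.531, Central 2.411.
Rounding up: East 18, Lowland 3, South 11, Central 3 (total 35).
East receives 18.

18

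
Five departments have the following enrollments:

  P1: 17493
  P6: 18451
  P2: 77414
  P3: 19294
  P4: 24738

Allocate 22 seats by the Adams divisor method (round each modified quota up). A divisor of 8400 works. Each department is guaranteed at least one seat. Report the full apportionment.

With modified divisor 8400: modified quotas P1 2.083, P6 2.197, P2 9.216, P3 2.297, P4 2.945.
Rounding up: P1 3, P6 3, P2 10, P3 3, P4 3 (total 22).

P1: 3; P6: 3; P2: 10; P3: 3; P4: 3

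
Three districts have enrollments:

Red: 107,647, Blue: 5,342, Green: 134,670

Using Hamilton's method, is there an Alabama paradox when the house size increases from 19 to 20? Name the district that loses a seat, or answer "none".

At 19 seats: Red 8, Blue 1, Green 10.
At 20 seats: Red 9, Blue 0, Green 11.
Blue drops from 1 to 0.

Blue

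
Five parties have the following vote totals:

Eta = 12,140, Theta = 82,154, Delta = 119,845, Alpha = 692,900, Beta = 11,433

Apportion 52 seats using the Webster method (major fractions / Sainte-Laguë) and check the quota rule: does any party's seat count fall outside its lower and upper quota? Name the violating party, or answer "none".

Standard quotas: Eta 0.687, Theta 4.651, Delta 6.785, Alpha 39.229, Beta 0.647.
Webster allocation: Eta 1, Theta 5, Delta 7, Alpha 38, Beta 1.
Alpha has quota 39.229 (lower 39, upper 40) but receives 38 — outside the quota interval.

Alpha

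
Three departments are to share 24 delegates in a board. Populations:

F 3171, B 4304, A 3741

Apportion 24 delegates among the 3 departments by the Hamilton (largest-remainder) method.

Total 11216; standard divisor 11216/24 ≈ 467.333.
Standard quotas: F 6.785, B 9.210, A 8.005.
Lower quotas: F 6, B 9, A 8 (sum 23, leaving 1 seat).
Remainders in descending order: F 0.785, B 0.210, A 0.005.
Largest remainder: F receives the extra seat.

F 7, B 9, A 8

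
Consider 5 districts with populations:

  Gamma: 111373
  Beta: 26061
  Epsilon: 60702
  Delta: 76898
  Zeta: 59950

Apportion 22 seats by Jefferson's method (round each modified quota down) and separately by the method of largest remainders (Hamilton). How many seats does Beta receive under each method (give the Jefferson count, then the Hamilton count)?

1 and 2

Jefferson: Gamma 8, Beta 1, Epsilon 4, Delta 5, Zeta 4.
Hamilton: Gamma 7, Beta 2, Epsilon 4, Delta 5, Zeta 4.
Beta gets 1 under Jefferson and 2 under Hamilton.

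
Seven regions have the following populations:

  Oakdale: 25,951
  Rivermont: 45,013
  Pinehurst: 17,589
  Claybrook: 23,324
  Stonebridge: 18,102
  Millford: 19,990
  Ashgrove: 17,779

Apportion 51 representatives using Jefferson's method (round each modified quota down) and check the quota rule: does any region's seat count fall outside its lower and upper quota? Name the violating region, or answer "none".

Standard quotas: Oakdale 7.890, Rivermont 13.685, Pinehurst 5.348, Claybrook 7.091, Stonebridge 5.504, Millford 6.078, Ashgrove 5.405.
Jefferson allocation: Oakdale 8, Rivermont 14, Pinehurst 5, Claybrook 7, Stonebridge 6, Millford 6, Ashgrove 5.
Every allocation lies between the lower and upper quota.

none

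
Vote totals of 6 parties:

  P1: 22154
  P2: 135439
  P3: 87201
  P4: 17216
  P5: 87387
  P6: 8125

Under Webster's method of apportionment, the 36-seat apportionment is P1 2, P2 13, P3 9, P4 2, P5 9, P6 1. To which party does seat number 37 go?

P2

Priority for the next seat is population ÷ (current seats + 0.5).
Priorities: P1 8861.600, P2 10032.519, P3 9179.053, P4 6886.400, P5 9198.632, P6 5416.667.
Highest priority: P2.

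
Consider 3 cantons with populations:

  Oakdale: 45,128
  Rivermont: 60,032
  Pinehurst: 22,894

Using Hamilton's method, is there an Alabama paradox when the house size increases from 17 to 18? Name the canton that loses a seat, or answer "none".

none

At 17 seats: Oakdale 6, Rivermont 8, Pinehurst 3.
At 18 seats: Oakdale 6, Rivermont 9, Pinehurst 3.
No canton's allocation decreased.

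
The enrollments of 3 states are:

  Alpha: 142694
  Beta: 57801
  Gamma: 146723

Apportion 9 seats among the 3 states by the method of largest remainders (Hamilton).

Alpha 4, Beta 1, Gamma 4

Standard divisor: 347218 ÷ 9 ≈ 38579.778.
Standard quotas: Alpha 3.6987, Beta 1.4982, Gamma 3.8031.
Lower quotas: Alpha 3, Beta 1, Gamma 3 (sum 7, leaving 2 seats).
Remainders in descending order: Gamma 0.8031, Alpha 0.6987, Beta 0.4982.
Largest remainders: Gamma, Alpha receive the extra seats.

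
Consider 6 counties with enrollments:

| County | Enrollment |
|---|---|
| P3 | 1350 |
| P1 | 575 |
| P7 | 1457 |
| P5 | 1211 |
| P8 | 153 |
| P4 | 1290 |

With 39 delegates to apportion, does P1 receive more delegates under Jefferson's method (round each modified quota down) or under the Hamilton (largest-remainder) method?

Jefferson: P3 9, P1 3, P7 10, P5 8, P8 1, P4 8.
Hamilton: P3 9, P1 4, P7 9, P5 8, P8 1, P4 8.
P1 gets 3 under Jefferson and 4 under Hamilton.

Hamilton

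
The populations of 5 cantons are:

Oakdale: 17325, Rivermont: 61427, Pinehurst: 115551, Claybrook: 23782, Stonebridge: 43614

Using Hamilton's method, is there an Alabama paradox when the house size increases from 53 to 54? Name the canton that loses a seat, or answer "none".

Oakdale

At 53 seats: Oakdale 4, Rivermont 12, Pinehurst 23, Claybrook 5, Stonebridge 9.
At 54 seats: Oakdale 3, Rivermont 13, Pinehurst 24, Claybrook 5, Stonebridge 9.
Oakdale drops from 4 to 3.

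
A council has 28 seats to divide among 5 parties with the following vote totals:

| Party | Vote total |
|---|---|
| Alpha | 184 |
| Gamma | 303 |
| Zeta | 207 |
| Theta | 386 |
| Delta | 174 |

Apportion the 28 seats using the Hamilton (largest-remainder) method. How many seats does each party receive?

The standard divisor is 1254/28 ≈ 44.786.
Standard quotas: Alpha 4.108, Gamma 6.766, Zeta 4.622, Theta 8.619, Delta 3.885.
Lower quotas: Alpha 4, Gamma 6, Zeta 4, Theta 8, Delta 3 (sum 25, leaving 3 seats).
Remainders in descending order: Delta 0.885, Gamma 0.766, Zeta 0.622, Theta 0.619, Alpha 0.108.
Largest remainders: Delta, Gamma, Zeta receive the extra seats.

Alpha 4, Gamma 7, Zeta 5, Theta 8, Delta 4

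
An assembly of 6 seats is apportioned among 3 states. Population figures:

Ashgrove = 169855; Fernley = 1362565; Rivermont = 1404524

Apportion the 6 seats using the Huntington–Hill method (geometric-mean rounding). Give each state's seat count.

With divisor 564830: modified quotas Ashgrove 0.301, Fernley 2.412, Rivermont 2.487.
Geometric-mean thresholds: Ashgrove (min 1), Fernley √(2·3)=2.449, Rivermont √(2·3)=2.449.
Each quota rounded against its threshold gives Ashgrove 1, Fernley 2, Rivermont 3 (total 6).

Ashgrove 1; Fernley 2; Rivermont 3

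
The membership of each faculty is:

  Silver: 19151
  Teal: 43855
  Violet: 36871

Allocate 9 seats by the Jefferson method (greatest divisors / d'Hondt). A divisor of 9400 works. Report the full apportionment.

Silver 2; Teal 4; Violet 3

With modified divisor 9400: modified quotas Silver 2.037, Teal 4.665, Violet 3.922.
Rounding down: Silver 2, Teal 4, Violet 3 (total 9).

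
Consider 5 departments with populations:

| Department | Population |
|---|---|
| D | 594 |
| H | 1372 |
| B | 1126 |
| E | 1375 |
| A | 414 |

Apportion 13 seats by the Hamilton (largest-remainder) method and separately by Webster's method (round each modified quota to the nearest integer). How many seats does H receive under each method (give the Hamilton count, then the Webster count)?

Hamilton: D 1, H 4, B 3, E 4, A 1.
Webster: D 2, H 3, B 3, E 4, A 1.
H gets 4 under Hamilton and 3 under Webster.

4 and 3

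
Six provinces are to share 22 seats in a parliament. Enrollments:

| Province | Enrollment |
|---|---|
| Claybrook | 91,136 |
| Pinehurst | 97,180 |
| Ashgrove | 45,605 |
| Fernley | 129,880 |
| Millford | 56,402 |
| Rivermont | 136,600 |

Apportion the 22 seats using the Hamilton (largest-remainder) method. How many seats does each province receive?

Claybrook: 4, Pinehurst: 4, Ashgrove: 2, Fernley: 5, Millford: 2, Rivermont: 5

The standard divisor is 556803/22 ≈ 25309.227.
Standard quotas: Claybrook 3.6009, Pinehurst 3.8397, Ashgrove 1.8019, Fernley 5.1317, Millford 2.2285, Rivermont 5.3972.
Lower quotas: Claybrook 3, Pinehurst 3, Ashgrove 1, Fernley 5, Millford 2, Rivermont 5 (sum 19, leaving 3 seats).
Remainders in descending order: Pinehurst 0.8397, Ashgrove 0.8019, Claybrook 0.6009, Rivermont 0.3972, Millford 0.2285, Fernley 0.1317.
Largest remainders: Pinehurst, Ashgrove, Claybrook receive the extra seats.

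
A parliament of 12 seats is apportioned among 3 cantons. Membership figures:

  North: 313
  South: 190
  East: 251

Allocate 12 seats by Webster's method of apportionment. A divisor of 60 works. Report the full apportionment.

With modified divisor 60: modified quotas North 5.217, South 3.167, East 4.183.
Rounding to the nearest integer: North 5, South 3, East 4 (total 12).

North: 5; South: 3; East: 4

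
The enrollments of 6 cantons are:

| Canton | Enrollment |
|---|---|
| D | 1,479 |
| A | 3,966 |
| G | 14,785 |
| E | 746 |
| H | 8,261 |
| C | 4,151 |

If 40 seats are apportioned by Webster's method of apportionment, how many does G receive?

Standard divisor 33388/40 ≈ 834.7; standard quotas: D 1.772, A 4.751, G 17.713, E 0.894, H 9.897, C 4.973.
Rounding to the nearest integer gives 2, 5, 18, 1, 10, 5 = 41 seats, so the divisor must be adjusted.
With modified divisor 860: modified quotas D 1.720, A 4.612, G 17.192, E 0.867, H 9.606, C 4.827.
Rounding to the nearest integer: D 2, A 5, G 17, E 1, H 10, C 5 (total 40).
G receives 17.

17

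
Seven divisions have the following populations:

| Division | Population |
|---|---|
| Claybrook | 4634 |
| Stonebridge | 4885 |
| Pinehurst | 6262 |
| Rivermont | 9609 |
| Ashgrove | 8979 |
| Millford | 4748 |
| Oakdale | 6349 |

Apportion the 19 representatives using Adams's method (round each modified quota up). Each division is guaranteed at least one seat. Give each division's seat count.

Standard divisor 45466/19 ≈ 2392.947; standard quotas: Claybrook 1.937, Stonebridge 2.041, Pinehurst 2.617, Rivermont 4.016, Ashgrove 3.752, Millford 1.984, Oakdale 2.653.
Rounding up gives 2, 3, 3, 5, 4, 2, 3 = 22 seats, so the divisor must be adjusted.
With modified divisor 3100: modified quotas Claybrook 1.495, Stonebridge 1.576, Pinehurst 2.020, Rivermont 3.100, Ashgrove 2.896, Millford 1.532, Oakdale 2.048.
Rounding up: Claybrook 2, Stonebridge 2, Pinehurst 3, Rivermont 4, Ashgrove 3, Millford 2, Oakdale 3 (total 19).

Claybrook=2; Stonebridge=2; Pinehurst=3; Rivermont=4; Ashgrove=3; Millford=2; Oakdale=3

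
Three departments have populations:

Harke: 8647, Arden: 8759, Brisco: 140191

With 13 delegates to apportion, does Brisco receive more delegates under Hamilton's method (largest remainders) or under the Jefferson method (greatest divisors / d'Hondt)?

Hamilton: Harke 1, Arden 1, Brisco 11.
Jefferson: Harke 0, Arden 0, Brisco 13.
Brisco gets 11 under Hamilton and 13 under Jefferson.

Jefferson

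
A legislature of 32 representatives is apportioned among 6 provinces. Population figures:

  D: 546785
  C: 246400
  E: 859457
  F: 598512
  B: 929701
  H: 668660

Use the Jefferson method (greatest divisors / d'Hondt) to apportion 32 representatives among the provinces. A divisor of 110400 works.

With modified divisor 110400: modified quotas D 4.953, C 2.232, E 7.785, F 5.421, B 8.421, H 6.057.
Rounding down: D 4, C 2, E 7, F 5, B 8, H 6 (total 32).

D=4, C=2, E=7, F=5, B=8, H=6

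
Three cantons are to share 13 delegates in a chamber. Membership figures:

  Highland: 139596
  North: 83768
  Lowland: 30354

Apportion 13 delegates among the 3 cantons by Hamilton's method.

Total 253718; standard divisor 253718/13 ≈ 19516.769.
Standard quotas: Highland 7.1526, North 4.2921, Lowland 1.5553.
Lower quotas: Highland 7, North 4, Lowland 1 (sum 12, leaving 1 seat).
Remainders in descending order: Lowland 0.5553, North 0.2921, Highland 0.1526.
The surplus seat goes to Lowland.

Highland 7; North 4; Lowland 2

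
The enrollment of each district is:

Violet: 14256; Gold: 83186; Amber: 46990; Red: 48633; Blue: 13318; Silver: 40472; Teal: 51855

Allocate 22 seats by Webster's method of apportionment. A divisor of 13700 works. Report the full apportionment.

With modified divisor 13700: modified quotas Violet 1.041, Gold 6.072, Amber 3.430, Red 3.550, Blue 0.972, Silver 2.954, Teal 3.785.
Rounding to the nearest integer: Violet 1, Gold 6, Amber 3, Red 4, Blue 1, Silver 3, Teal 4 (total 22).

Violet 1, Gold 6, Amber 3, Red 4, Blue 1, Silver 3, Teal 4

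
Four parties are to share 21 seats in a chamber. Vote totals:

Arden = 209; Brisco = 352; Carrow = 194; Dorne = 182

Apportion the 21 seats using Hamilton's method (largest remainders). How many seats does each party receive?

Arden 5, Brisco 8, Carrow 4, Dorne 4

Total 937; standard divisor 937/21 ≈ 44.619.
Standard quotas: Arden 4.684, Brisco 7.889, Carrow 4.348, Dorne 4.079.
Lower quotas: Arden 4, Brisco 7, Carrow 4, Dorne 4 (sum 19, leaving 2 seats).
Remainders in descending order: Brisco 0.889, Arden 0.684, Carrow 0.348, Dorne 0.079.
Largest remainders: Brisco, Arden receive the extra seats.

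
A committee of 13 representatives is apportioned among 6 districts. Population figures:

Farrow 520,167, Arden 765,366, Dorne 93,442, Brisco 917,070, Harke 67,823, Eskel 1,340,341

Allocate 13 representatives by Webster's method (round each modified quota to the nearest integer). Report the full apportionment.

Farrow 2, Arden 3, Dorne 0, Brisco 3, Harke 0, Eskel 5

Standard divisor 3704209/13 ≈ 284939.154; standard quotas: Farrow 1.826, Arden 2.686, Dorne 0.328, Brisco 3.218, Harke 0.238, Eskel 4.704.
Rounding to the nearest integer gives Farrow 2, Arden 3, Dorne 0, Brisco 3, Harke 0, Eskel 5 — total 13, matching the house size, so no adjustment is needed.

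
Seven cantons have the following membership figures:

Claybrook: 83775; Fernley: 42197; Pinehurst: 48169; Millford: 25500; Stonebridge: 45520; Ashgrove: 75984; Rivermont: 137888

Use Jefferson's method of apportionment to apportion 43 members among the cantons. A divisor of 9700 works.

With modified divisor 9700: modified quotas Claybrook 8.637, Fernley 4.350, Pinehurst 4.966, Millford 2.629, Stonebridge 4.693, Ashgrove 7.833, Rivermont 14.215.
Rounding down: Claybrook 8, Fernley 4, Pinehurst 4, Millford 2, Stonebridge 4, Ashgrove 7, Rivermont 14 (total 43).

Claybrook 8, Fernley 4, Pinehurst 4, Millford 2, Stonebridge 4, Ashgrove 7, Rivermont 14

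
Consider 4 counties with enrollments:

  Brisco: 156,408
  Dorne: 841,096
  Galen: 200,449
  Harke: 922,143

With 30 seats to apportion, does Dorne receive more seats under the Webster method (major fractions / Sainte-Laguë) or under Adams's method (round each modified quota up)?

Webster

Webster: Brisco 2, Dorne 12, Galen 3, Harke 13.
Adams: Brisco 3, Dorne 11, Galen 3, Harke 13.
Dorne gets 12 under Webster and 11 under Adams.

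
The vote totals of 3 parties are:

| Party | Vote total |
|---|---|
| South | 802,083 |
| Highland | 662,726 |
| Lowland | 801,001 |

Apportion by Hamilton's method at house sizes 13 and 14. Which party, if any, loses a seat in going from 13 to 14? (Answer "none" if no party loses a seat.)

none

At 13 seats: South 5, Highland 4, Lowland 4.
At 14 seats: South 5, Highland 4, Lowland 5.
No party's allocation decreased.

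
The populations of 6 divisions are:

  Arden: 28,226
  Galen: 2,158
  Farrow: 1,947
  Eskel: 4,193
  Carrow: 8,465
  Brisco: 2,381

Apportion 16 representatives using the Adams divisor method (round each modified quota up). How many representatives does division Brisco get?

1

Standard divisor 47370/16 ≈ 2960.625; standard quotas: Arden 9.534, Galen 0.729, Farrow 0.658, Eskel 1.416, Carrow 2.859, Brisco 0.804.
Rounding up gives 10, 1, 1, 2, 3, 1 = 18 seats, so the divisor must be adjusted.
With modified divisor 3800: modified quotas Arden 7.428, Galen 0.568, Farrow 0.512, Eskel 1.103, Carrow 2.228, Brisco 0.627.
Rounding up: Arden 8, Galen 1, Farrow 1, Eskel 2, Carrow 3, Brisco 1 (total 16).
Brisco receives 1.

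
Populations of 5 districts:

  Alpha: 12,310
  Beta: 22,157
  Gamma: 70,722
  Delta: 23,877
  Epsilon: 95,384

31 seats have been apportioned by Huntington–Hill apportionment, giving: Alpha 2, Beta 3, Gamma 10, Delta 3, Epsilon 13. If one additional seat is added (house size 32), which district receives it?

Epsilon

Priority for the next seat is population ÷ (√(s·(s+1))).
Priorities: Alpha 5025.536, Beta 6396.175, Gamma 6743.078, Delta 6892.696, Epsilon 7070.332.
Highest priority: Epsilon.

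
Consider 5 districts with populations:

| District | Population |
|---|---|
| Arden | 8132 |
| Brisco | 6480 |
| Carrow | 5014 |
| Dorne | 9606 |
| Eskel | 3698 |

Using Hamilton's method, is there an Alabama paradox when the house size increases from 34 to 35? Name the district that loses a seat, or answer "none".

none

At 34 seats: Arden 8, Brisco 7, Carrow 5, Dorne 10, Eskel 4.
At 35 seats: Arden 9, Brisco 7, Carrow 5, Dorne 10, Eskel 4.
No district's allocation decreased.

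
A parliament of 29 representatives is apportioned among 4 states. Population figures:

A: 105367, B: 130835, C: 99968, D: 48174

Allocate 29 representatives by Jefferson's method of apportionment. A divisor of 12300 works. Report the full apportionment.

A=8, B=10, C=8, D=3

With modified divisor 12300: modified quotas A 8.566, B 10.637, C 8.127, D 3.917.
Rounding down: A 8, B 10, C 8, D 3 (total 29).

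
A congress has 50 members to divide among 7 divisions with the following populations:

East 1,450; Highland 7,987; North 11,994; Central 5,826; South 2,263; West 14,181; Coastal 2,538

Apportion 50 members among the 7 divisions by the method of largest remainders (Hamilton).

East 2; Highland 9; North 13; Central 6; South 2; West 15; Coastal 3

Standard divisor: 46239 ÷ 50 ≈ 924.78.
Standard quotas: East 1.5679, Highland 8.6366, North 12.9696, Central 6.2999, South 2.4471, West 15.3345, Coastal 2.7444.
Lower quotas: East 1, Highland 8, North 12, Central 6, South 2, West 15, Coastal 2 (sum 46, leaving 4 seats).
Remainders in descending order: North 0.9696, Coastal 0.7444, Highland 0.6366, East 0.5679, South 0.4471, West 0.3345, Central 0.2999.
The surplus seats go to North, Coastal, Highland, East.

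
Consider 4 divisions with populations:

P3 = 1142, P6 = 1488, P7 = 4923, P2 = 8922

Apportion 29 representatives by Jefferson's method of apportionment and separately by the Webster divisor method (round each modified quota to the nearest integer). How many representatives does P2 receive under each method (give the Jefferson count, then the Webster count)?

Jefferson: P3 2, P6 2, P7 9, P2 16.
Webster: P3 2, P6 3, P7 9, P2 15.
P2 gets 16 under Jefferson and 15 under Webster.

16 and 15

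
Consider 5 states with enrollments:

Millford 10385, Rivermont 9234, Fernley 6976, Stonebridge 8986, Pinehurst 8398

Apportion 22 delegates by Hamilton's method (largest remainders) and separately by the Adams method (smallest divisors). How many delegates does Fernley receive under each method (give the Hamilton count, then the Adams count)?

Hamilton: Millford 5, Rivermont 5, Fernley 3, Stonebridge 5, Pinehurst 4.
Adams: Millford 5, Rivermont 5, Fernley 4, Stonebridge 4, Pinehurst 4.
Fernley gets 3 under Hamilton and 4 under Adams.

3 and 4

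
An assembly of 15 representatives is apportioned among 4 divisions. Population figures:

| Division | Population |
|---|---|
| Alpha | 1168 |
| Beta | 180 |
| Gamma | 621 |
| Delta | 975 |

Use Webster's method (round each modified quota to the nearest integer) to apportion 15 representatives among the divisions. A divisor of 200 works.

Alpha 6; Beta 1; Gamma 3; Delta 5

With modified divisor 200: modified quotas Alpha 5.840, Beta 0.900, Gamma 3.105, Delta 4.875.
Rounding to the nearest integer: Alpha 6, Beta 1, Gamma 3, Delta 5 (total 15).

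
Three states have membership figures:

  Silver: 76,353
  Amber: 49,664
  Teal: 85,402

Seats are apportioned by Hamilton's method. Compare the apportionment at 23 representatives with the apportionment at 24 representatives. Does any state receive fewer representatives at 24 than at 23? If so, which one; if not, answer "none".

At 23 seats: Silver 8, Amber 6, Teal 9.
At 24 seats: Silver 9, Amber 5, Teal 10.
Amber drops from 6 to 5.

Amber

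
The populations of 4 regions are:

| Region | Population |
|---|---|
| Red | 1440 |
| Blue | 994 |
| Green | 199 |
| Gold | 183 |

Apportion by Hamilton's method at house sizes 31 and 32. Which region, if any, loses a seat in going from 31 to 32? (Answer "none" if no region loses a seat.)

At 31 seats: Red 16, Blue 11, Green 2, Gold 2.
At 32 seats: Red 17, Blue 11, Green 2, Gold 2.
No region's allocation decreased.

none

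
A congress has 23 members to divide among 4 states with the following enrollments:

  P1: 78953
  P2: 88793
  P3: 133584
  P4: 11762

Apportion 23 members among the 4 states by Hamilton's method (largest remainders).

The standard divisor is 313092/23 ≈ 13612.696.
Standard quotas: P1 5.8000, P2 6.5228, P3 9.8132, P4 0.8640.
Lower quotas: P1 5, P2 6, P3 9, P4 0 (sum 20, leaving 3 seats).
Remainders in descending order: P4 0.8640, P3 0.8132, P1 0.8000, P2 0.5228.
Largest remainders: P4, P3, P1 receive the extra seats.

P1=6, P2=6, P3=10, P4=1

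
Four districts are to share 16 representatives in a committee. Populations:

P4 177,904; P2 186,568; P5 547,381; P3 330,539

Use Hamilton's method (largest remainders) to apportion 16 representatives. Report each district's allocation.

Standard divisor: 1242392 ÷ 16 ≈ 77649.5.
Standard quotas: P4 2.2911, P2 2.4027, P5 7.0494, P3 4.2568.
Lower quotas: P4 2, P2 2, P5 7, P3 4 (sum 15, leaving 1 seat).
Remainders in descending order: P2 0.4027, P4 0.2911, P3 0.2568, P5 0.0494.
The surplus seat goes to P2.

P4=2, P2=3, P5=7, P3=4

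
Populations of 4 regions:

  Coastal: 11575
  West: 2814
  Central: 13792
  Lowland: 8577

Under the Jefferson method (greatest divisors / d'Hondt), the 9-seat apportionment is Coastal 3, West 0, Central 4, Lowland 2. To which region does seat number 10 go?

Coastal

Priority for the next seat is population ÷ (current seats + 1).
Priorities: Coastal 2893.750, West 2814.000, Central 2758.400, Lowland 2859.000.
Highest priority: Coastal.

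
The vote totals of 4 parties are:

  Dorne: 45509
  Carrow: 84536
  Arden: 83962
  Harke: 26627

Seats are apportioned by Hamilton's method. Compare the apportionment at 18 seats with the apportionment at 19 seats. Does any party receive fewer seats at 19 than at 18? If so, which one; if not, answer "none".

At 18 seats: Dorne 4, Carrow 6, Arden 6, Harke 2.
At 19 seats: Dorne 3, Carrow 7, Arden 7, Harke 2.
Dorne drops from 4 to 3.

Dorne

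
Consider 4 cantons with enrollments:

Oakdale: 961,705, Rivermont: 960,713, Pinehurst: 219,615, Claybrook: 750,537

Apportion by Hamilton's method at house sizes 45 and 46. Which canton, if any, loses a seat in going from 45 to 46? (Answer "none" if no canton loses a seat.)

none

At 45 seats: Oakdale 15, Rivermont 15, Pinehurst 3, Claybrook 12.
At 46 seats: Oakdale 15, Rivermont 15, Pinehurst 4, Claybrook 12.
No canton's allocation decreased.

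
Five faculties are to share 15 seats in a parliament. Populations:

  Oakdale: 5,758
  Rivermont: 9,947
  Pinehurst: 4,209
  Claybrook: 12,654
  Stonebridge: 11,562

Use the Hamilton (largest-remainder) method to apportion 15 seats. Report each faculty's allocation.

Oakdale=2, Rivermont=3, Pinehurst=2, Claybrook=4, Stonebridge=4

The standard divisor is 44130/15 = 2942.
Standard quotas: Oakdale 1.9572, Rivermont 3.3810, Pinehurst 1.4307, Claybrook 4.3012, Stonebridge 3.9300.
Lower quotas: Oakdale 1, Rivermont 3, Pinehurst 1, Claybrook 4, Stonebridge 3 (sum 12, leaving 3 seats).
Remainders in descending order: Oakdale 0.9572, Stonebridge 0.9300, Pinehurst 0.4307, Rivermont 0.3810, Claybrook 0.3012.
The surplus seats go to Oakdale, Stonebridge, Pinehurst.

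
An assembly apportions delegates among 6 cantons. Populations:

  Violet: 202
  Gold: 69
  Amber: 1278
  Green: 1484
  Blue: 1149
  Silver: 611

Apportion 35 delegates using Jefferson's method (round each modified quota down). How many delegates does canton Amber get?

Standard divisor 4793/35 ≈ 136.943; standard quotas: Violet 1.475, Gold 0.504, Amber 9.332, Green 10.837, Blue 8.390, Silver 4.462.
Rounding down gives 1, 0, 9, 10, 8, 4 = 32 seats, so the divisor must be adjusted.
With modified divisor 126: modified quotas Violet 1.603, Gold 0.548, Amber 10.143, Green 11.778, Blue 9.119, Silver 4.849.
Rounding down: Violet 1, Gold 0, Amber 10, Green 11, Blue 9, Silver 4 (total 35).
Amber receives 10.

10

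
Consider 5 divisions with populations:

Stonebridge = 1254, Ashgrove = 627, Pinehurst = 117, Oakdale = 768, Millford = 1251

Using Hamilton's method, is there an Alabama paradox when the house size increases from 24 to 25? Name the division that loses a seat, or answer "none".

Pinehurst

At 24 seats: Stonebridge 7, Ashgrove 4, Pinehurst 1, Oakdale 5, Millford 7.
At 25 seats: Stonebridge 8, Ashgrove 4, Pinehurst 0, Oakdale 5, Millford 8.
Pinehurst drops from 1 to 0.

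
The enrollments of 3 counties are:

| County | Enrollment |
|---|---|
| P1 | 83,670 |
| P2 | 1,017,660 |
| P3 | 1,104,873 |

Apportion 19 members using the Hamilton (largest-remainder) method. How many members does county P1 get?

The standard divisor is 2206203/19 ≈ 116115.947.
Standard quotas: P1 0.7206, P2 8.7642, P3 9.5153.
Lower quotas: P1 0, P2 8, P3 9 (sum 17, leaving 2 seats).
Remainders in descending order: P2 0.7642, P1 0.7206, P3 0.5153.
The surplus seats go to P2, P1.
P1 receives 1.

1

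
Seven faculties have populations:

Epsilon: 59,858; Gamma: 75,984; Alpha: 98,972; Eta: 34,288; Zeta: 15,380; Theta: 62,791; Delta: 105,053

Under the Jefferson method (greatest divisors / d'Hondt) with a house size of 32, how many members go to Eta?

Standard divisor 452326/32 ≈ 14135.188; standard quotas: Epsilon 4.235, Gamma 5.376, Alpha 7.002, Eta 2.426, Zeta 1.088, Theta 4.442, Delta 7.432.
Rounding down gives 4, 5, 7, 2, 1, 4, 7 = 30 seats, so the divisor must be adjusted.
With modified divisor 12610: modified quotas Epsilon 4.747, Gamma 6.026, Alpha 7.849, Eta 2.719, Zeta 1.220, Theta 4.979, Delta 8.331.
Rounding down: Epsilon 4, Gamma 6, Alpha 7, Eta 2, Zeta 1, Theta 4, Delta 8 (total 32).
Eta receives 2.

2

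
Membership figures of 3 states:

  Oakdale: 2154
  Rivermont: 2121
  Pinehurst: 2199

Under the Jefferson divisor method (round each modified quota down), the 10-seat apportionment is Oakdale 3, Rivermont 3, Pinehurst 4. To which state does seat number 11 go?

Priority for the next seat is population ÷ (current seats + 1).
Priorities: Oakdale 538.500, Rivermont 530.250, Pinehurst 439.800.
Highest priority: Oakdale.

Oakdale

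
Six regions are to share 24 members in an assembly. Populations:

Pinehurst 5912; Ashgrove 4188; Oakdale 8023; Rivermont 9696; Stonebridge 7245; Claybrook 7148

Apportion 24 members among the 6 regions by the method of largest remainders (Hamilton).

Standard divisor: 42212 ÷ 24 ≈ 1758.833.
Standard quotas: Pinehurst 3.3613, Ashgrove 2.3811, Oakdale 4.5615, Rivermont 5.5127, Stonebridge 4.1192, Claybrook 4.0641.
Lower quotas: Pinehurst 3, Ashgrove 2, Oakdale 4, Rivermont 5, Stonebridge 4, Claybrook 4 (sum 22, leaving 2 seats).
Remainders in descending order: Oakdale 0.5615, Rivermont 0.5127, Ashgrove 0.3811, Pinehurst 0.3613, Stonebridge 0.1192, Claybrook 0.0641.
The surplus seats go to Oakdale, Rivermont.

Pinehurst 3, Ashgrove 2, Oakdale 5, Rivermont 6, Stonebridge 4, Claybrook 4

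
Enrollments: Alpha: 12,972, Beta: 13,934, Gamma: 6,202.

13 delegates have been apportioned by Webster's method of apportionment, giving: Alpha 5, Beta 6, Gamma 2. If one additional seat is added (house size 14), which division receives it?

Gamma

Priority for the next seat is population ÷ (current seats + 0.5).
Priorities: Alpha 2358.545, Beta 2143.692, Gamma 2480.800.
Highest priority: Gamma.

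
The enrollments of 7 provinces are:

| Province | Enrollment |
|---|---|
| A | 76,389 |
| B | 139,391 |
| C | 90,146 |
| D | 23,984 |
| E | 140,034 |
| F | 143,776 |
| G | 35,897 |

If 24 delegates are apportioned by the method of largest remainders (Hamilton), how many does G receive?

Standard divisor: 649617 ÷ 24 ≈ 27067.375.
Standard quotas: A 2.8222, B 5.1498, C 3.3304, D 0.8861, E 5.1735, F 5.3118, G 1.3262.
Lower quotas: A 2, B 5, C 3, D 0, E 5, F 5, G 1 (sum 21, leaving 3 seats).
Remainders in descending order: D 0.8861, A 0.8222, C 0.3304, G 0.3262, F 0.3118, E 0.1735, B 0.1498.
Largest remainders: D, A, C receive the extra seats.
G receives 1.

1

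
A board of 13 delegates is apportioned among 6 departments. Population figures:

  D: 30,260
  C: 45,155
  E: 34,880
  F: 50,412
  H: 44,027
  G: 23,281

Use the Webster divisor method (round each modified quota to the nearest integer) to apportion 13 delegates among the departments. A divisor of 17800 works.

With modified divisor 17800: modified quotas D 1.700, C 2.537, E 1.960, F 2.832, H 2.473, G 1.308.
Rounding to the nearest integer: D 2, C 3, E 2, F 3, H 2, G 1 (total 13).

D 2, C 3, E 2, F 3, H 2, G 1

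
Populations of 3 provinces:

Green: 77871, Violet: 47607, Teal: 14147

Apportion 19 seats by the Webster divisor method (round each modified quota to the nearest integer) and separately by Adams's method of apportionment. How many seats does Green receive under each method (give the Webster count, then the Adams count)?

Webster: Green 11, Violet 6, Teal 2.
Adams: Green 10, Violet 7, Teal 2.
Green gets 11 under Webster and 10 under Adams.

11 and 10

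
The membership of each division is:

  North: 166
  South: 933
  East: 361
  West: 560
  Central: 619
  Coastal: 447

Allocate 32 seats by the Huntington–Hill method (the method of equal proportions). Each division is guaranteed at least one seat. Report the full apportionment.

With divisor 99: modified quotas North 1.677, South 9.424, East 3.646, West 5.657, Central 6.253, Coastal 4.515.
Geometric-mean thresholds: North √(1·2)=1.414, South √(9·10)=9.487, East √(3·4)=3.464, West √(5·6)=5.477, Central √(6·7)=6.481, Coastal √(4·5)=4.472.
Each quota rounded against its threshold gives North 2, South 9, East 4, West 6, Central 6, Coastal 5 (total 32).

North: 2, South: 9, East: 4, West: 6, Central: 6, Coastal: 5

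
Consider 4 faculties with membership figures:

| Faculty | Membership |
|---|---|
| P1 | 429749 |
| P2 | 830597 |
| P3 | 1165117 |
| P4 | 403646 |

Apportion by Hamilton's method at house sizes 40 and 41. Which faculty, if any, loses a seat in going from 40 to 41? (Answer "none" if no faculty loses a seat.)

At 40 seats: P1 6, P2 12, P3 16, P4 6.
At 41 seats: P1 6, P2 12, P3 17, P4 6.
No faculty's allocation decreased.

none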